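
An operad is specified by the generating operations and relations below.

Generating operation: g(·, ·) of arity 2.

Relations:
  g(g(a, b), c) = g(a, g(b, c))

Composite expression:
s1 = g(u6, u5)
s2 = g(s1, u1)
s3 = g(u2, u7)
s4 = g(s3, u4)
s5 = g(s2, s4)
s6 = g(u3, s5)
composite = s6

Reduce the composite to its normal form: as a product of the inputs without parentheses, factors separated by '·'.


u3 · u6 · u5 · u1 · u2 · u7 · u4


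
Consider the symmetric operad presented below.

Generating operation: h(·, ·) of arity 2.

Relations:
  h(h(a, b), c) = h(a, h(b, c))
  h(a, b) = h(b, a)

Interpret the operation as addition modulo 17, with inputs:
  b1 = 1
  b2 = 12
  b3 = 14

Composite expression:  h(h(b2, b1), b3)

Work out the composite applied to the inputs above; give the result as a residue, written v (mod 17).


h(b2, b1) = 13
h(h(b2, b1), b3) = 10

10 (mod 17)


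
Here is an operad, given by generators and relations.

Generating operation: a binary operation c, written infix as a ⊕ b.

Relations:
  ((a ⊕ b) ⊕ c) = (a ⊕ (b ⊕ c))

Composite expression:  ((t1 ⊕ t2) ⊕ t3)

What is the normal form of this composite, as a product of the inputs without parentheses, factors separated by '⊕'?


Associativity of c dissolves the nesting; only the t-input order survives.
(t1 ⊕ t2) flattens to t1 ⊕ t2
((t1 ⊕ t2) ⊕ t3) flattens to t1 ⊕ t2 ⊕ t3

t1 ⊕ t2 ⊕ t3


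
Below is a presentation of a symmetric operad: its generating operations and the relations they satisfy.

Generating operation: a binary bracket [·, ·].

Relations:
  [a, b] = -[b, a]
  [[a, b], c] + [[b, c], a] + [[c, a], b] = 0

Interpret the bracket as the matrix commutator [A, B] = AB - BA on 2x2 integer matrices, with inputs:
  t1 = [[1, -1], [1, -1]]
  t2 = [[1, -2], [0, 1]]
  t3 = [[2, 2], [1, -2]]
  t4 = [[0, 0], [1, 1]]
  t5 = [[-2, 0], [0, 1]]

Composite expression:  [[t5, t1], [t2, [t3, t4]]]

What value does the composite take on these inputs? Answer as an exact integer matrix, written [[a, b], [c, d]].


[[-24, -60], [60, 24]]

[t5, t1] = [[0, 3], [3, 0]]
[t3, t4] = [[2, 2], [-5, -2]]
[t2, [t3, t4]] = [[10, 8], [0, -10]]
[[t5, t1], [t2, [t3, t4]]] = [[-24, -60], [60, 24]]


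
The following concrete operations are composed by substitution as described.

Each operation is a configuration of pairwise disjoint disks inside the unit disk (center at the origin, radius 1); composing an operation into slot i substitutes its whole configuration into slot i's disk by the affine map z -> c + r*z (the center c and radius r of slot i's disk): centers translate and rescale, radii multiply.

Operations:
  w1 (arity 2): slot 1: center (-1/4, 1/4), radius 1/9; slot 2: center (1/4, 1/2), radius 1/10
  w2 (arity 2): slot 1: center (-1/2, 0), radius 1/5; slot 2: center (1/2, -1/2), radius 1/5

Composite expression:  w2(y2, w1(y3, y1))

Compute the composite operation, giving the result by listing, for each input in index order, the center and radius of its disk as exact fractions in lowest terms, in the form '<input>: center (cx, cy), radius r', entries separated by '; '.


Nesting under w2 composes maps z -> c + r*z down each y-path.
input y2: composing its 1 substitution step yields center (-1/2, 0), radius 1/5
input y3: composing its 2 substitution steps yields center (9/20, -9/20), radius 1/45
input y1: composing its 2 substitution steps yields center (11/20, -2/5), radius 1/50

y1: center (11/20, -2/5), radius 1/50; y2: center (-1/2, 0), radius 1/5; y3: center (9/20, -9/20), radius 1/45


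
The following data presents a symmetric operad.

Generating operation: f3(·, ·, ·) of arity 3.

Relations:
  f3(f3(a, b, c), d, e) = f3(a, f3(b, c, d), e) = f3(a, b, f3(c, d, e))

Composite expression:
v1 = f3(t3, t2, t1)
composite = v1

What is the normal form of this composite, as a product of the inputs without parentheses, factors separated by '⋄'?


t3 ⋄ t2 ⋄ t1

The f3-tree's shape is irrelevant; the t-reading-order decides.
f3(t3, t2, t1) linearizes to t3 ⋄ t2 ⋄ t1


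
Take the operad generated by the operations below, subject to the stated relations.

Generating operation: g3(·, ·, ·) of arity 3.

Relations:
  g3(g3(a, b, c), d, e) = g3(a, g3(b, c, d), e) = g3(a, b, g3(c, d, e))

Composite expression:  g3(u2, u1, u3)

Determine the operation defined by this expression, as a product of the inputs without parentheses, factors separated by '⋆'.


u2 ⋆ u1 ⋆ u3


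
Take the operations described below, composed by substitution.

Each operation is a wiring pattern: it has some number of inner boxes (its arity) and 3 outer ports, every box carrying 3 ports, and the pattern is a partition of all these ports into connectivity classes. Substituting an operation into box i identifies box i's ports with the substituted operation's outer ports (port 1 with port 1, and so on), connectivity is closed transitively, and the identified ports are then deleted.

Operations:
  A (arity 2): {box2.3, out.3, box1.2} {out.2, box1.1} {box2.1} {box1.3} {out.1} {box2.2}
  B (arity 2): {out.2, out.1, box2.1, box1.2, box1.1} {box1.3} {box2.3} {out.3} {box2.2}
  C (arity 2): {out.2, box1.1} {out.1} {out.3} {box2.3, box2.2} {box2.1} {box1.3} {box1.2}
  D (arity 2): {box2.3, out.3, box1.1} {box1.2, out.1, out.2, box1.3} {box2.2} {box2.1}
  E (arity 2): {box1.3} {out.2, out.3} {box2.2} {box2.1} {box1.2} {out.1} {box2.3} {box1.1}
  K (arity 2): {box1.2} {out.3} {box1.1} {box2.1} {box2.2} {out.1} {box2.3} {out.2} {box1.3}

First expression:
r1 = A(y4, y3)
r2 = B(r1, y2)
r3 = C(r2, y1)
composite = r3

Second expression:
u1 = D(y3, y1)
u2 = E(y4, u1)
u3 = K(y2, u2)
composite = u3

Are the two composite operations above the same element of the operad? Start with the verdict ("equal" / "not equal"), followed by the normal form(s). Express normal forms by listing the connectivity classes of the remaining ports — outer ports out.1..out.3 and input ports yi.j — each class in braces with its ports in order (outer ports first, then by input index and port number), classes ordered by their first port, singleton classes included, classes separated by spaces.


not equal — first {out.1} {out.2, y2.1, y4.1} {out.3} {y1.1} {y1.2, y1.3} {y2.2} {y2.3} {y3.1} {y3.2} {y3.3, y4.2} {y4.3}, second {out.1} {out.2} {out.3} {y1.1} {y1.2} {y1.3, y3.1} {y2.1} {y2.2} {y2.3} {y3.2, y3.3} {y4.1} {y4.2} {y4.3}

The first composite normalizes to {out.1} {out.2, y2.1, y4.1} {out.3} {y1.1} {y1.2, y1.3} {y2.2} {y2.3} {y3.1} {y3.2} {y3.3, y4.2} {y4.3}
The second composite normalizes to {out.1} {out.2} {out.3} {y1.1} {y1.2} {y1.3, y3.1} {y2.1} {y2.2} {y2.3} {y3.2, y3.3} {y4.1} {y4.2} {y4.3}
No match — not equal.


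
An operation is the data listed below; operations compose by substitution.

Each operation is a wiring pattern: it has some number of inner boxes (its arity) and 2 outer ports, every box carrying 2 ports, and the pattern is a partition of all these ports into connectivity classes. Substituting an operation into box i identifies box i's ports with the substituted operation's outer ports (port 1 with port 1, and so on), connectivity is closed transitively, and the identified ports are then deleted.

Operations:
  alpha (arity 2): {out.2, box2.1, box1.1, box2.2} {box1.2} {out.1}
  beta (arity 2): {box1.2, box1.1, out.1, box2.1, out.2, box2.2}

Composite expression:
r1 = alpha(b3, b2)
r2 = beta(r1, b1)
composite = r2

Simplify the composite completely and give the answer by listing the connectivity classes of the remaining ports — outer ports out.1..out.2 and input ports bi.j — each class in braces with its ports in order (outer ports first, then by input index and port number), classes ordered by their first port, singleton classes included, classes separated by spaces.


Treat the ports identified at beta as solder joints: merge, then drop.
after alpha, the pattern on (b3, b2) reads {out.1} {out.2, b2.1, b2.2, b3.1} {b3.2} (out.j = its outer ports)
after beta, the pattern on (b3, b2, b1) reads {out.1, out.2, b1.1, b1.2, b2.1, b2.2, b3.1} {b3.2} (out.j = its outer ports)

{out.1, out.2, b1.1, b1.2, b2.1, b2.2, b3.1} {b3.2}


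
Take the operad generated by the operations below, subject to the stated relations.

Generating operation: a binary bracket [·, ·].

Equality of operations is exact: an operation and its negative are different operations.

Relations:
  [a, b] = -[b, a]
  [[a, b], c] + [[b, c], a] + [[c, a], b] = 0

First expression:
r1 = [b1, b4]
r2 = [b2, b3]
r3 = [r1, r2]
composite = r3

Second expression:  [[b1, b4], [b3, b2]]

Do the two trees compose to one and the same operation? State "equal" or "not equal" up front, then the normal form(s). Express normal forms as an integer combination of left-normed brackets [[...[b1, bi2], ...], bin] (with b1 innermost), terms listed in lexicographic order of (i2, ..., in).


not equal: they reduce to [[[b1, b4], b2], b3] - [[[b1, b4], b3], b2] and -[[[b1, b4], b2], b3] + [[[b1, b4], b3], b2]

In normal form, the first expression is [[[b1, b4], b2], b3] - [[[b1, b4], b3], b2]
In normal form, the second expression is -[[[b1, b4], b2], b3] + [[[b1, b4], b3], b2]
They disagree, so not equal.


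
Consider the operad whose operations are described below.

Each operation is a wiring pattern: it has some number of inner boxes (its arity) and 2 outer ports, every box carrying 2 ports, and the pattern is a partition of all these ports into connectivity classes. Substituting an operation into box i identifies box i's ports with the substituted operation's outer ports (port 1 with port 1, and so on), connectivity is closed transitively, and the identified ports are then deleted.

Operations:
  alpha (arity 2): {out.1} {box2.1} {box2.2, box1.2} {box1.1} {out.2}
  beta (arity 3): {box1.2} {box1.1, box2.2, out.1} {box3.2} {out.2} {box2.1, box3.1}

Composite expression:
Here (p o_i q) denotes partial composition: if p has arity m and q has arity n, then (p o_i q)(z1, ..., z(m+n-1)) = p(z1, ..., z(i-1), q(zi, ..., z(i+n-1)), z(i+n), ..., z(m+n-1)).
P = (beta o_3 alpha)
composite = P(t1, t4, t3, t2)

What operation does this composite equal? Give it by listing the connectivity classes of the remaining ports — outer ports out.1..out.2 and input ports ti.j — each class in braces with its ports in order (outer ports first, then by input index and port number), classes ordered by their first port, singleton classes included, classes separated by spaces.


{out.1, t1.1, t4.2} {out.2} {t1.2} {t2.1} {t2.2, t3.2} {t3.1} {t4.1}

Two ports join when wires chain via beta-identified ports.
stage alpha: inputs (t3, t2), connectivity {out.1} {out.2} {t2.1} {t2.2, t3.2} {t3.1}, out.j its boundary
stage beta: inputs (t1, t4, t3, t2), connectivity {out.1, t1.1, t4.2} {out.2} {t1.2} {t2.1} {t2.2, t3.2} {t3.1} {t4.1}, out.j its boundary


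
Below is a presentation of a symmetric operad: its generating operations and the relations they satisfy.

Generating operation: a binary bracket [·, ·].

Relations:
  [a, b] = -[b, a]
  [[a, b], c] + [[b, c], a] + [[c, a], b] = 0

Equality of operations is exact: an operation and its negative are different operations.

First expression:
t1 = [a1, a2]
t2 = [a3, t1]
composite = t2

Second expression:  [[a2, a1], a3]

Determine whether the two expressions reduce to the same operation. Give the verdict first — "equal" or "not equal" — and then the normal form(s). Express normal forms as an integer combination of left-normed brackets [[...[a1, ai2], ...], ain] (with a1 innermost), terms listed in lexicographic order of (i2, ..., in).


equal — both sides give -[[a1, a2], a3]

Reducing the first expression gives -[[a1, a2], a3]
Reducing the second expression gives -[[a1, a2], a3]
One common form — equal.


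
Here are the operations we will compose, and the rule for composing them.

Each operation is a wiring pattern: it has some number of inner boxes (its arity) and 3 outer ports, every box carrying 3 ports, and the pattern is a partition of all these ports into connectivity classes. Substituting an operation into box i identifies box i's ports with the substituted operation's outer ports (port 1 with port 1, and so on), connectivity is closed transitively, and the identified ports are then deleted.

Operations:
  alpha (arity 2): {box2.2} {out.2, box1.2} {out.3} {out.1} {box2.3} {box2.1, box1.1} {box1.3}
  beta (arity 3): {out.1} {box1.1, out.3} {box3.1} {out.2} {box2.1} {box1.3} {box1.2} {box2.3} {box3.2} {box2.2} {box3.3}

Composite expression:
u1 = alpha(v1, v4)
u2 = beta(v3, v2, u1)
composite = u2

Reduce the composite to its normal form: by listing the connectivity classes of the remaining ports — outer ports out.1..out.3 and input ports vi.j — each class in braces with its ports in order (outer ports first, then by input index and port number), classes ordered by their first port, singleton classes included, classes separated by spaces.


Reachability decides: close wires over beta-identified ports.
alpha over (v1, v4) gives {out.1} {out.2, v1.2} {out.3} {v1.1, v4.1} {v1.3} {v4.2} {v4.3}, out.j being that stage's outer ports
beta over (v3, v2, v1, v4) gives {out.1} {out.2} {out.3, v3.1} {v1.1, v4.1} {v1.2} {v1.3} {v2.1} {v2.2} {v2.3} {v3.2} {v3.3} {v4.2} {v4.3}, out.j being that stage's outer ports

{out.1} {out.2} {out.3, v3.1} {v1.1, v4.1} {v1.2} {v1.3} {v2.1} {v2.2} {v2.3} {v3.2} {v3.3} {v4.2} {v4.3}


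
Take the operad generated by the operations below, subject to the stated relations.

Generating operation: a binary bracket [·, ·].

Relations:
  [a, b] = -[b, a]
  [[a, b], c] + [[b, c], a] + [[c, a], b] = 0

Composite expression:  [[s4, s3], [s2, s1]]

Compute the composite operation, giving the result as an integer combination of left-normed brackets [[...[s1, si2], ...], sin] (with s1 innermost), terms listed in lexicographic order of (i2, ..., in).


-[[[s1, s2], s3], s4] + [[[s1, s2], s4], s3]

A multilinear Lie element is pinned by s1-initial words (s1 innermost).
Composite bracket: [[s4, s3], [s2, s1]]
Applying ab - ba throughout gives 8 signed words (2^3 = 8).
Keep just the words that open with s1:
  s1s2s3s4 appears with sign -1, giving the term -[[[s1, s2], s3], s4]
  s1s2s4s3 appears with sign +1, giving the term +[[[s1, s2], s4], s3]


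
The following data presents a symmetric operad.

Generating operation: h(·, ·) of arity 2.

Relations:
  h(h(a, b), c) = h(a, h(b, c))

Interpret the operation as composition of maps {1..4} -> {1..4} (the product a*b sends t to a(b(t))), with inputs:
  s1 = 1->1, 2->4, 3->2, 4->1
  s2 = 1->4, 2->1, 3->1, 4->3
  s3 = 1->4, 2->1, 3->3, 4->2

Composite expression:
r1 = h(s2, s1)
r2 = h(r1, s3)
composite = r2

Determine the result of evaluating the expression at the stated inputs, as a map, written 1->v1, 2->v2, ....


1->4, 2->4, 3->1, 4->3

h(s2, s1) = 1->4, 2->3, 3->1, 4->4
h(h(s2, s1), s3) = 1->4, 2->4, 3->1, 4->3


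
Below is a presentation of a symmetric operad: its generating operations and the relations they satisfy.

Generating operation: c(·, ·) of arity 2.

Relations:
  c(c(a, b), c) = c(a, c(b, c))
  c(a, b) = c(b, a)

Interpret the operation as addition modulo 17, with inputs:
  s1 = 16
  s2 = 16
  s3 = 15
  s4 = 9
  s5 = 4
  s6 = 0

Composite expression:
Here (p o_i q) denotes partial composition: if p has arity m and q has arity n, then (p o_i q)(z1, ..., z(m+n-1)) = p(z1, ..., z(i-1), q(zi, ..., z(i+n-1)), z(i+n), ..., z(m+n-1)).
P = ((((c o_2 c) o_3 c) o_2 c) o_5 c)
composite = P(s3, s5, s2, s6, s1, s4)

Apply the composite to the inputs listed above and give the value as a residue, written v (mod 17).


9 (mod 17)

c(s5, s2) = 3
c(s1, s4) = 8
c(s6, c(s1, s4)) = 8
c(c(s5, s2), c(s6, c(s1, s4))) = 11
c(s3, c(c(s5, s2), c(s6, c(s1, s4)))) = 9


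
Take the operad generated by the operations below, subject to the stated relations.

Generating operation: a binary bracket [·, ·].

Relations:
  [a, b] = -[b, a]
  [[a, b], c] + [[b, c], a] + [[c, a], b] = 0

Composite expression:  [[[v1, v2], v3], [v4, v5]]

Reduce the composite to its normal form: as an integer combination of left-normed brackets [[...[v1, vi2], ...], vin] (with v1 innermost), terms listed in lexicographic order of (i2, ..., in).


[[[[v1, v2], v3], v4], v5] - [[[[v1, v2], v3], v5], v4]

Expand each bracket as ab - ba; the v1-initial words give the coefficients.
Composite bracket: [[[v1, v2], v3], [v4, v5]]
The bracket unfolds into 16 signed words via [a, b] = ab - ba (2^4 = 16).
Collect the words opening with v1:
  v1v2v3v4v5 (sign +1) contributes +[[[[v1, v2], v3], v4], v5]
  v1v2v3v5v4 (sign -1) contributes -[[[[v1, v2], v3], v5], v4]


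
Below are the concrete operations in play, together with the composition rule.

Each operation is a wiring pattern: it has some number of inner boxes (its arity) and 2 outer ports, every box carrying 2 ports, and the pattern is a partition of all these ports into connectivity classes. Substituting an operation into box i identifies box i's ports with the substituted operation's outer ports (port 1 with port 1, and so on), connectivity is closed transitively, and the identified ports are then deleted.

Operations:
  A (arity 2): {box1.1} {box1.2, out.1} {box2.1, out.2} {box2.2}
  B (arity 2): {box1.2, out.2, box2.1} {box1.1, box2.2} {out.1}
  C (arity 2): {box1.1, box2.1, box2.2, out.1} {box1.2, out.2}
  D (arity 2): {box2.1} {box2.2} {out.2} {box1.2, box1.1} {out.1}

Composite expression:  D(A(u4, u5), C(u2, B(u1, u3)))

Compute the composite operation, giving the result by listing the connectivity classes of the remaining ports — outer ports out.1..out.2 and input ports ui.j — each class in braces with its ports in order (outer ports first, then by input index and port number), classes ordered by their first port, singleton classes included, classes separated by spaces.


{out.1} {out.2} {u1.1, u3.2} {u1.2, u2.1, u3.1} {u2.2} {u4.1} {u4.2, u5.1} {u5.2}


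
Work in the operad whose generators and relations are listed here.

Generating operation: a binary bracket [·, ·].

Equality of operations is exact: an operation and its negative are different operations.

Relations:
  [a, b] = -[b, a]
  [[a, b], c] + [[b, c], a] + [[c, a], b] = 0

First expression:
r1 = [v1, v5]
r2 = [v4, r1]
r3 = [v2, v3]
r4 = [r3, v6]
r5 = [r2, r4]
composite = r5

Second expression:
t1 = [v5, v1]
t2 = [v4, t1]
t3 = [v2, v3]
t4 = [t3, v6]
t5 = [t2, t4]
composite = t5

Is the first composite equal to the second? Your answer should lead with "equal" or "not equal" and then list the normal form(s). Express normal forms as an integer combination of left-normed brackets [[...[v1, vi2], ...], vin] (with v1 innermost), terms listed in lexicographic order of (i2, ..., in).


In normal form, the first expression is -[[[[[v1, v5], v4], v2], v3], v6] + [[[[[v1, v5], v4], v3], v2], v6] + [[[[[v1, v5], v4], v6], v2], v3] - [[[[[v1, v5], v4], v6], v3], v2]
In normal form, the second expression is [[[[[v1, v5], v4], v2], v3], v6] - [[[[[v1, v5], v4], v3], v2], v6] - [[[[[v1, v5], v4], v6], v2], v3] + [[[[[v1, v5], v4], v6], v3], v2]
The normal forms differ: not equal.

not equal; the first gives -[[[[[v1, v5], v4], v2], v3], v6] + [[[[[v1, v5], v4], v3], v2], v6] + [[[[[v1, v5], v4], v6], v2], v3] - [[[[[v1, v5], v4], v6], v3], v2] and the second [[[[[v1, v5], v4], v2], v3], v6] - [[[[[v1, v5], v4], v3], v2], v6] - [[[[[v1, v5], v4], v6], v2], v3] + [[[[[v1, v5], v4], v6], v3], v2]


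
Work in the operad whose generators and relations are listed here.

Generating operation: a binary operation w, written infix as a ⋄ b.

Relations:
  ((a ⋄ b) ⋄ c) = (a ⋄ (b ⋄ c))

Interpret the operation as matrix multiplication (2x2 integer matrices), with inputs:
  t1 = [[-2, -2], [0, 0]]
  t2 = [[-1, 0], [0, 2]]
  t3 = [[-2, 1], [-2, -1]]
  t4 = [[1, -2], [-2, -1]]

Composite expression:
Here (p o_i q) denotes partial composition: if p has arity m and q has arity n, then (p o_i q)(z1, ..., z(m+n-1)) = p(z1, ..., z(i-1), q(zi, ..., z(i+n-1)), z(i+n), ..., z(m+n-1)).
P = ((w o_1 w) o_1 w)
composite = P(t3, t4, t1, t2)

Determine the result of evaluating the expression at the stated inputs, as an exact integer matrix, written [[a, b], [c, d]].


(t3 ⋄ t4) = [[-4, 3], [0, 5]]
((t3 ⋄ t4) ⋄ t1) = [[8, 8], [0, 0]]
(((t3 ⋄ t4) ⋄ t1) ⋄ t2) = [[-8, 16], [0, 0]]

[[-8, 16], [0, 0]]


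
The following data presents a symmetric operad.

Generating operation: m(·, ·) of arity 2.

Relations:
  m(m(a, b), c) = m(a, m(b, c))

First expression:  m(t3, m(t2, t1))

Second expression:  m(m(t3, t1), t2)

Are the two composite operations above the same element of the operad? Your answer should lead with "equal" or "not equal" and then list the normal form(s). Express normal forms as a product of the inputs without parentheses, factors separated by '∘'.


not equal — first t3 ∘ t2 ∘ t1, second t3 ∘ t1 ∘ t2


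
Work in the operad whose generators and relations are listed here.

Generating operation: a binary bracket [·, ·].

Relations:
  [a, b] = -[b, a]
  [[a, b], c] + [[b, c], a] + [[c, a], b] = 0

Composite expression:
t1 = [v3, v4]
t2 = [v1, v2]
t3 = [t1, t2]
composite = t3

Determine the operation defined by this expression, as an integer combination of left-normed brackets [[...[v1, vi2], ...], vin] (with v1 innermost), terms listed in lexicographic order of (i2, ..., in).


-[[[v1, v2], v3], v4] + [[[v1, v2], v4], v3]

Left-normed coefficients sit on the v1-initial expansion words.
Composite bracket: [[v3, v4], [v1, v2]]
The bracket unfolds into 8 signed words via [a, b] = ab - ba (2^3 = 8).
Only words starting with v1 matter:
  v1v2v3v4 (sign -1) contributes -[[[v1, v2], v3], v4]
  v1v2v4v3 (sign +1) contributes +[[[v1, v2], v4], v3]


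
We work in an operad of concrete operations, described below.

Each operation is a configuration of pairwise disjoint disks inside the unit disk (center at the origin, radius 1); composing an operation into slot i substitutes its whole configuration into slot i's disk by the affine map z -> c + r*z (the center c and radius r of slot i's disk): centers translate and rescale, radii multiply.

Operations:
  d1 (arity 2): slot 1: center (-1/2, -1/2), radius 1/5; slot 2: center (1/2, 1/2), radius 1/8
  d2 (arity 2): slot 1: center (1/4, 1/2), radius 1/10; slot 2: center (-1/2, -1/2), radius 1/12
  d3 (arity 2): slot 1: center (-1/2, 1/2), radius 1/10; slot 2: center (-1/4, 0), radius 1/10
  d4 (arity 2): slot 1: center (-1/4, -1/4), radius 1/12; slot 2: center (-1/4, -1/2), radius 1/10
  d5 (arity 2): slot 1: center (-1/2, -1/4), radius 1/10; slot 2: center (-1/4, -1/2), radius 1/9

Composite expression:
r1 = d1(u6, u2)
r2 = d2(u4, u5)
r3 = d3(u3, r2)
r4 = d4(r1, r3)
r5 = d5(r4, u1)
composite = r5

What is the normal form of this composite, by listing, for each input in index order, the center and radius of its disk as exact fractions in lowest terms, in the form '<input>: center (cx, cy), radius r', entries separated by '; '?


u1: center (-1/4, -1/2), radius 1/9; u2: center (-25/48, -13/48), radius 1/960; u3: center (-53/100, -59/200), radius 1/1000; u4: center (-2109/4000, -599/2000), radius 1/10000; u5: center (-66/125, -601/2000), radius 1/12000; u6: center (-127/240, -67/240), radius 1/600

Affine substitution under d5: radii multiply and u-centers shift.
u6: after 3 affine steps, its disk has center (-127/240, -67/240), radius 1/600
u2: after 3 affine steps, its disk has center (-25/48, -13/48), radius 1/960
u3: after 3 affine steps, its disk has center (-53/100, -59/200), radius 1/1000
u4: after 4 affine steps, its disk has center (-2109/4000, -599/2000), radius 1/10000
u5: after 4 affine steps, its disk has center (-66/125, -601/2000), radius 1/12000
u1: after 1 affine step, its disk has center (-1/4, -1/2), radius 1/9


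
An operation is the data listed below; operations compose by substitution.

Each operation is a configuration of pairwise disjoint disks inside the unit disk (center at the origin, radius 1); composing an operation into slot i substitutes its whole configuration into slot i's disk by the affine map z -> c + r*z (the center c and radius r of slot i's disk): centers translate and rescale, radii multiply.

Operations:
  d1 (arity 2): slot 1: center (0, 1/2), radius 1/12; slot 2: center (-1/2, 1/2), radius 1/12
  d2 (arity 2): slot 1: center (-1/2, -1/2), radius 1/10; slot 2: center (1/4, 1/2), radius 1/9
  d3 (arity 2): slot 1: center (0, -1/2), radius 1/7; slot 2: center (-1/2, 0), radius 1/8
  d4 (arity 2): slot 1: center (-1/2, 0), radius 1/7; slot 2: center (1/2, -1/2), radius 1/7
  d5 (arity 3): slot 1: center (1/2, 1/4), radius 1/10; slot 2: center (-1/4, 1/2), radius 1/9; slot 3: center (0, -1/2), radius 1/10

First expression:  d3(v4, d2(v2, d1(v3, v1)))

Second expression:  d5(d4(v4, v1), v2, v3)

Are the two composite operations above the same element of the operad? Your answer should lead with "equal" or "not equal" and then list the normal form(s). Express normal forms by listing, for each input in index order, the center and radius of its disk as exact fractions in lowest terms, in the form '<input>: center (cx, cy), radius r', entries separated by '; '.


not equal: they reduce to v1: center (-137/288, 5/72), radius 1/864; v2: center (-9/16, -1/16), radius 1/80; v3: center (-15/32, 5/72), radius 1/864; v4: center (0, -1/2), radius 1/7 and v1: center (11/20, 1/5), radius 1/70; v2: center (-1/4, 1/2), radius 1/9; v3: center (0, -1/2), radius 1/10; v4: center (9/20, 1/4), radius 1/70


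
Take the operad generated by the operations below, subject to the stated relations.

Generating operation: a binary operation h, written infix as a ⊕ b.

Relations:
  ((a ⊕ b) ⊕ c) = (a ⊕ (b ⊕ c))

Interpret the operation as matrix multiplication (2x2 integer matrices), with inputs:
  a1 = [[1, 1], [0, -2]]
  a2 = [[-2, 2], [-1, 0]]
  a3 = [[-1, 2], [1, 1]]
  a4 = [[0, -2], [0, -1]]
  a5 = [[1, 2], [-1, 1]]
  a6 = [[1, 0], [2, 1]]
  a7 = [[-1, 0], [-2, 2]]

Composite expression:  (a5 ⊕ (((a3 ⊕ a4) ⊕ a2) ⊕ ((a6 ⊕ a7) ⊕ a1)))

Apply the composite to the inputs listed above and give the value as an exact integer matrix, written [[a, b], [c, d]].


[[-6, -6], [-3, -3]]

(a3 ⊕ a4) = [[0, 0], [0, -3]]
((a3 ⊕ a4) ⊕ a2) = [[0, 0], [3, 0]]
(a6 ⊕ a7) = [[-1, 0], [-4, 2]]
((a6 ⊕ a7) ⊕ a1) = [[-1, -1], [-4, -8]]
(((a3 ⊕ a4) ⊕ a2) ⊕ ((a6 ⊕ a7) ⊕ a1)) = [[0, 0], [-3, -3]]
(a5 ⊕ (((a3 ⊕ a4) ⊕ a2) ⊕ ((a6 ⊕ a7) ⊕ a1))) = [[-6, -6], [-3, -3]]


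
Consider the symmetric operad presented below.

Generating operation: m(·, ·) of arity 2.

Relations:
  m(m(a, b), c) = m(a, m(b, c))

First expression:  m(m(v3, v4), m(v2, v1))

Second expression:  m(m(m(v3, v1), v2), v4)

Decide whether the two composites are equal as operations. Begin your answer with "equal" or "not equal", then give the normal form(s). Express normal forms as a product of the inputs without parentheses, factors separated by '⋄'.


not equal — first v3 ⋄ v4 ⋄ v2 ⋄ v1, second v3 ⋄ v1 ⋄ v2 ⋄ v4

Reducing the first expression gives v3 ⋄ v4 ⋄ v2 ⋄ v1
Reducing the second expression gives v3 ⋄ v1 ⋄ v2 ⋄ v4
No match — not equal.


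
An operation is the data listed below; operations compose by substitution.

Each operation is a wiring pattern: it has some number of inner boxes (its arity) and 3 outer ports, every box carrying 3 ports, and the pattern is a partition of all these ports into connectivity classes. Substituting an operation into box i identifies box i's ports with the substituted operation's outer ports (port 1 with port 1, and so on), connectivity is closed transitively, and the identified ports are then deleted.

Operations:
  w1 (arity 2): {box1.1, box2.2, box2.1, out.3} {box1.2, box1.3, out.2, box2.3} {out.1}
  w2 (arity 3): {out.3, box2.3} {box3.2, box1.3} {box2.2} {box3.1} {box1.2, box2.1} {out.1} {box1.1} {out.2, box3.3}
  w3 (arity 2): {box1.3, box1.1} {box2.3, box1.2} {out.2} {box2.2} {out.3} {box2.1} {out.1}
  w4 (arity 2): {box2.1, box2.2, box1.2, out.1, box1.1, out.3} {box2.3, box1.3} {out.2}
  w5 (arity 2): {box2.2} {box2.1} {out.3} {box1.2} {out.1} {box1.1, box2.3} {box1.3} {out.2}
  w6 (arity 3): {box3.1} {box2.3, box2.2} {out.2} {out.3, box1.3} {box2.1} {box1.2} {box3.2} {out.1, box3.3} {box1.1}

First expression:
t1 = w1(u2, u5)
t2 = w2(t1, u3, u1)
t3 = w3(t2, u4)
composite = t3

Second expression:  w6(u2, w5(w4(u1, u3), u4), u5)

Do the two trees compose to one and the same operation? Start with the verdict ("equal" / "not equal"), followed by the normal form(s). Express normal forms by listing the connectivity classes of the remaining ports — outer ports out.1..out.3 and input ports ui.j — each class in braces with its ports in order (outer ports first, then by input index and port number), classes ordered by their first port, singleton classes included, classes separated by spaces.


not equal: they reduce to {out.1} {out.2} {out.3} {u1.1} {u1.2, u2.1, u5.1, u5.2} {u1.3, u4.3} {u2.2, u2.3, u3.1, u5.3} {u3.2} {u3.3} {u4.1} {u4.2} and {out.1, u5.3} {out.2} {out.3, u2.3} {u1.1, u1.2, u3.1, u3.2, u4.3} {u1.3, u3.3} {u2.1} {u2.2} {u4.1} {u4.2} {u5.1} {u5.2}


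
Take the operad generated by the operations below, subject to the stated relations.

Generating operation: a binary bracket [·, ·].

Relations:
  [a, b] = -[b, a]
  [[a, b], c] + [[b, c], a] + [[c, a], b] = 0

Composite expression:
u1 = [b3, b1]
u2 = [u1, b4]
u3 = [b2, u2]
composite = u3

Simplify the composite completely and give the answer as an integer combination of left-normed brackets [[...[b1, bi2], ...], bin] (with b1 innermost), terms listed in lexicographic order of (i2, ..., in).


Expand each bracket as ab - ba; the b1-initial words give the coefficients.
Composite bracket: [b2, [[b3, b1], b4]]
Expanding via [a, b] = ab - ba: 8 signed words (2^3 = 8).
Collect the words opening with b1:
  word b1b3b4b2 has sign +1, contributing +[[[b1, b3], b4], b2]

[[[b1, b3], b4], b2]


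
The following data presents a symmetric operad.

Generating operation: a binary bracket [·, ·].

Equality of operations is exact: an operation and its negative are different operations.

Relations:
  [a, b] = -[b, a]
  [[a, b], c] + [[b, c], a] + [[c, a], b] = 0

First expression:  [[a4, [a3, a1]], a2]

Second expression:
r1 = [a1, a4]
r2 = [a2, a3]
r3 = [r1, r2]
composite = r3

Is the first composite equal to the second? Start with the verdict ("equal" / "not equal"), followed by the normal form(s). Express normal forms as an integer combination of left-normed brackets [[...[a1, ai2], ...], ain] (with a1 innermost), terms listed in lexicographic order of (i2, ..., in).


not equal — first [[[a1, a3], a4], a2], second [[[a1, a4], a2], a3] - [[[a1, a4], a3], a2]

Normal form of the first expression: [[[a1, a3], a4], a2]
Normal form of the second expression: [[[a1, a4], a2], a3] - [[[a1, a4], a3], a2]
Distinct normal forms: not equal.


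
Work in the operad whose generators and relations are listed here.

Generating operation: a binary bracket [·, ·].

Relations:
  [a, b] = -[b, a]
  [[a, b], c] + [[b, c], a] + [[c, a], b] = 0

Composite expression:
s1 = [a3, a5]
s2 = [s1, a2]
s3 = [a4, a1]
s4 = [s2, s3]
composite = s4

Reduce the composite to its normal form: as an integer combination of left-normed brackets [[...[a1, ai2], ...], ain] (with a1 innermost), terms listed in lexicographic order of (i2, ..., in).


Left-normed coefficients sit on the a1-initial expansion words.
Composite bracket: [[[a3, a5], a2], [a4, a1]]
The bracket unfolds into 16 signed words via [a, b] = ab - ba (2^4 = 16).
Words beginning with a1 determine it all:
  the word a1a4a2a3a5 carries sign -1 and contributes -[[[[a1, a4], a2], a3], a5]
  the word a1a4a2a5a3 carries sign +1 and contributes +[[[[a1, a4], a2], a5], a3]
  the word a1a4a3a5a2 carries sign +1 and contributes +[[[[a1, a4], a3], a5], a2]
  the word a1a4a5a3a2 carries sign -1 and contributes -[[[[a1, a4], a5], a3], a2]

-[[[[a1, a4], a2], a3], a5] + [[[[a1, a4], a2], a5], a3] + [[[[a1, a4], a3], a5], a2] - [[[[a1, a4], a5], a3], a2]


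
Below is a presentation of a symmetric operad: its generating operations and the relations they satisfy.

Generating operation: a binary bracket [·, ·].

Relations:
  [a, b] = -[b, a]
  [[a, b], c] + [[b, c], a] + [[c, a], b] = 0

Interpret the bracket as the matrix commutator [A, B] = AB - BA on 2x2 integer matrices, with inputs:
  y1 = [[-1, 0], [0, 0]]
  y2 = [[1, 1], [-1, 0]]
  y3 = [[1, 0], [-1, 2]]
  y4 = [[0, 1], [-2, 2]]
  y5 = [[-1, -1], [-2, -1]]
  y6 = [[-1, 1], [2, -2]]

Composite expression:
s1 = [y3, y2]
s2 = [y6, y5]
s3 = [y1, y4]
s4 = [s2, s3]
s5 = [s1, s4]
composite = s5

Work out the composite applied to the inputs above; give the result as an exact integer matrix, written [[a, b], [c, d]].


[[0, 8], [-16, 0]]

[y3, y2] = [[1, -1], [-2, -1]]
[y6, y5] = [[0, -1], [2, 0]]
[y1, y4] = [[0, -1], [-2, 0]]
[[y6, y5], [y1, y4]] = [[4, 0], [0, -4]]
[[y3, y2], [[y6, y5], [y1, y4]]] = [[0, 8], [-16, 0]]


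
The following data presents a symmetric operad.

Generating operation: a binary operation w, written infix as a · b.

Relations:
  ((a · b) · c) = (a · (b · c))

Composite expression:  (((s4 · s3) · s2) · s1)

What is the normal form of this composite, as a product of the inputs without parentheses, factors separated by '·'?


s4 · s3 · s2 · s1

Every regrouping of w is equal, so read the s-inputs in written order.
(s4 · s3) reduces to s4 · s3
((s4 · s3) · s2) reduces to s4 · s3 · s2
(((s4 · s3) · s2) · s1) reduces to s4 · s3 · s2 · s1


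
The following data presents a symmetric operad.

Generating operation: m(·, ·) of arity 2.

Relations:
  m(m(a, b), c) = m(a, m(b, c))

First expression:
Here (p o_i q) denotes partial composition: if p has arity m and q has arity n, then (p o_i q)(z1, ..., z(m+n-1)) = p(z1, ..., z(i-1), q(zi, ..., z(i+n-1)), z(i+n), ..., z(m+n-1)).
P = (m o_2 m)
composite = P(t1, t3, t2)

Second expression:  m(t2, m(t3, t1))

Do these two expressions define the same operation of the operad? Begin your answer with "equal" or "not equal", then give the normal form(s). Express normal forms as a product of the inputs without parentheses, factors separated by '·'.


not equal; first: t1 · t3 · t2; second: t2 · t3 · t1


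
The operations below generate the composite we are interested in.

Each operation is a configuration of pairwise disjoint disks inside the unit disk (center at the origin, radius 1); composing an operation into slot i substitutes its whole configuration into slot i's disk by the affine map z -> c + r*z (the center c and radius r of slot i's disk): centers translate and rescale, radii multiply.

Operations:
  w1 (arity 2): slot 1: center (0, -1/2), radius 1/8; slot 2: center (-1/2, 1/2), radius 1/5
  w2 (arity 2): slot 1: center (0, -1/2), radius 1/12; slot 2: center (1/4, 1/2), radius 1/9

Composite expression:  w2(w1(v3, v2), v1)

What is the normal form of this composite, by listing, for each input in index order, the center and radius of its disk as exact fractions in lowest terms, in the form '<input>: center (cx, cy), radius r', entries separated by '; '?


v1: center (1/4, 1/2), radius 1/9; v2: center (-1/24, -11/24), radius 1/60; v3: center (0, -13/24), radius 1/96


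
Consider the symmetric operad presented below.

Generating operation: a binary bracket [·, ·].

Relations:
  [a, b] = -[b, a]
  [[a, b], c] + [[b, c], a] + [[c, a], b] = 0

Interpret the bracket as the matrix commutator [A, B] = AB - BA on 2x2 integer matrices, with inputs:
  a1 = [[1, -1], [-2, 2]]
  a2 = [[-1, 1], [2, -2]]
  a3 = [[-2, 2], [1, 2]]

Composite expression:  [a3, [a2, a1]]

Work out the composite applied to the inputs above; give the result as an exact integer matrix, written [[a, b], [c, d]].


[[0, 0], [0, 0]]

[a2, a1] = [[0, 0], [0, 0]]
[a3, [a2, a1]] = [[0, 0], [0, 0]]


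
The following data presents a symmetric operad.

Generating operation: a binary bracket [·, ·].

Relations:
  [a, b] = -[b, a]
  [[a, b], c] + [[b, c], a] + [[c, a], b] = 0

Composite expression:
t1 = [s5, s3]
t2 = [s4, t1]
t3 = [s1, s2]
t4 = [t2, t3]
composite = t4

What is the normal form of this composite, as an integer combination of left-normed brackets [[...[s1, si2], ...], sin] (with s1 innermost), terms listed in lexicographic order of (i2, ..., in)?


-[[[[s1, s2], s3], s5], s4] + [[[[s1, s2], s4], s3], s5] - [[[[s1, s2], s4], s5], s3] + [[[[s1, s2], s5], s3], s4]


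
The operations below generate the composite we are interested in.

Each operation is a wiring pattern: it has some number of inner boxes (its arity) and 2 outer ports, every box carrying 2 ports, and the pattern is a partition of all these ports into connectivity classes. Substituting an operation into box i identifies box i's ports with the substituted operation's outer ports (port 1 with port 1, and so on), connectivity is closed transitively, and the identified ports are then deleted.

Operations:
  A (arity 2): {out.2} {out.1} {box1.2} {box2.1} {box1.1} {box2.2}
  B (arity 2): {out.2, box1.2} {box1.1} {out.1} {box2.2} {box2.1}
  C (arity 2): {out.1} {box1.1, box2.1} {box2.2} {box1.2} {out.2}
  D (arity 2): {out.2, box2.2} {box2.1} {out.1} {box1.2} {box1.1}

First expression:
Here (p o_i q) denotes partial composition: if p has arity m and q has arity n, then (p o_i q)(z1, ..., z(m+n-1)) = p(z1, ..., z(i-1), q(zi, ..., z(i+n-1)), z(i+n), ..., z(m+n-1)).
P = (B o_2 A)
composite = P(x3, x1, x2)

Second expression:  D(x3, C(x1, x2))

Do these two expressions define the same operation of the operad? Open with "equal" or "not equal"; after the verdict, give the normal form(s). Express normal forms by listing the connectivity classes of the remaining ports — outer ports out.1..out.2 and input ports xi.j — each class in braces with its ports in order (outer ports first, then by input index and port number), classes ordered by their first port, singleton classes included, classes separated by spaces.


not equal; first: {out.1} {out.2, x3.2} {x1.1} {x1.2} {x2.1} {x2.2} {x3.1}; second: {out.1} {out.2} {x1.1, x2.1} {x1.2} {x2.2} {x3.1} {x3.2}

The first expression, normalized: {out.1} {out.2, x3.2} {x1.1} {x1.2} {x2.1} {x2.2} {x3.1}
The second expression, normalized: {out.1} {out.2} {x1.1, x2.1} {x1.2} {x2.2} {x3.1} {x3.2}
Distinct normal forms: not equal.


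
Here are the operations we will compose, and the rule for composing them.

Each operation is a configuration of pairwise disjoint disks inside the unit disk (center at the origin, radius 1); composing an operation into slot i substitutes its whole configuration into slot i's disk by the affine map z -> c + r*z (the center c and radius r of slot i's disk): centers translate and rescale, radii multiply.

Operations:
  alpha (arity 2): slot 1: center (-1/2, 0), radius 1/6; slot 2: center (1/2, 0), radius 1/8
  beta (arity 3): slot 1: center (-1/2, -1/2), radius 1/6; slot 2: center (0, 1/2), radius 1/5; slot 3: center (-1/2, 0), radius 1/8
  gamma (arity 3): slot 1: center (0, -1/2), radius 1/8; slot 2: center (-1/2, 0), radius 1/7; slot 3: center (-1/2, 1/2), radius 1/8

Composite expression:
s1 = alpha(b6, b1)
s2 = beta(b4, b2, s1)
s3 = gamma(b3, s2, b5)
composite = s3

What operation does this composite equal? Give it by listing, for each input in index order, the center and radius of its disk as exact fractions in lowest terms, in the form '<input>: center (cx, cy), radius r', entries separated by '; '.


Nesting under gamma composes maps z -> c + r*z down each b-path.
input b3: applying the 1 nested substitution gives center (0, -1/2), radius 1/8
input b4: applying the 2 nested substitutions gives center (-4/7, -1/14), radius 1/42
input b2: applying the 2 nested substitutions gives center (-1/2, 1/14), radius 1/35
input b6: applying the 3 nested substitutions gives center (-65/112, 0), radius 1/336
input b1: applying the 3 nested substitutions gives center (-9/16, 0), radius 1/448
input b5: applying the 1 nested substitution gives center (-1/2, 1/2), radius 1/8

b1: center (-9/16, 0), radius 1/448; b2: center (-1/2, 1/14), radius 1/35; b3: center (0, -1/2), radius 1/8; b4: center (-4/7, -1/14), radius 1/42; b5: center (-1/2, 1/2), radius 1/8; b6: center (-65/112, 0), radius 1/336


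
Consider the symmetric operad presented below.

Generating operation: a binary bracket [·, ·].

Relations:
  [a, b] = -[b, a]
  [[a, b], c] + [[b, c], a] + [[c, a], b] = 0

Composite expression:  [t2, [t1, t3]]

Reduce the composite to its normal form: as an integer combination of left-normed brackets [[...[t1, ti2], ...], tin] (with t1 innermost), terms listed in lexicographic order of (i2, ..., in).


-[[t1, t3], t2]

Antisymmetry and Jacobi reduce to t1-anchored left-normed brackets.
Composite bracket: [t2, [t1, t3]]
Under [a, b] = ab - ba we get 4 signed associative words (2^2 = 4).
Keep just the words that open with t1:
  from t1t3t2, sign -1: term -[[t1, t3], t2]
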